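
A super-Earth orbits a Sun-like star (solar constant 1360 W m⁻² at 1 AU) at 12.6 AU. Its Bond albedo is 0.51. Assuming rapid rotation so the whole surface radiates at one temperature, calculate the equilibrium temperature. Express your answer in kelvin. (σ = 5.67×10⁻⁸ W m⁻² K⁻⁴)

Flux at 12.6 AU: S = 1360/12.6² = 8.57 W m⁻².
Energy balance: absorbed = emitted ⇒ πR²·S(1−A) = 4πR²·σT_eq⁴, so T_eq⁴ = S(1−A)/(4σ).
T_eq = [8.57 × 0.49 / (4 × 5.67×10⁻⁸)]^(1/4) = (1.85×10⁷)^(1/4) = 65.6 K.

T_eq ≈ 65.6 K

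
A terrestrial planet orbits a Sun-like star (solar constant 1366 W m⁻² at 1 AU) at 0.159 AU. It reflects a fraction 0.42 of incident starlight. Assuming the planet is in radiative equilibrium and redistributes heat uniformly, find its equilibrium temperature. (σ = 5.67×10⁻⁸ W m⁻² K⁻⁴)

Flux at 0.159 AU: S = 1366/0.159² = 5.40×10⁴ W m⁻².
Energy balance: absorbed = emitted ⇒ πR²·S(1−A) = 4πR²·σT_eq⁴, so T_eq⁴ = S(1−A)/(4σ).
T_eq = [5.40×10⁴ × 0.58 / (4 × 5.67×10⁻⁸)]^(1/4) = (1.38×10¹¹)^(1/4) = 610 K.

T_eq ≈ 610 K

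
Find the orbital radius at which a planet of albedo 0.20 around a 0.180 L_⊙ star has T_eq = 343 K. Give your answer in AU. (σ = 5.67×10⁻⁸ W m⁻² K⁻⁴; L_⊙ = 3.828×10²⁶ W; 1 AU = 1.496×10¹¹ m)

L = 0.180 × 3.828×10²⁶ = 6.89×10²⁵ W.
From T_eq⁴ = L(1−A)/(16πσd²): d = √[L(1−A)/(16πσT_eq⁴)].
d = √[6.89×10²⁵ × 0.80 / (16π × 5.67×10⁻⁸ × (343)⁴)] = 3.74×10¹⁰ m = 0.250 AU.

d ≈ 0.250 AU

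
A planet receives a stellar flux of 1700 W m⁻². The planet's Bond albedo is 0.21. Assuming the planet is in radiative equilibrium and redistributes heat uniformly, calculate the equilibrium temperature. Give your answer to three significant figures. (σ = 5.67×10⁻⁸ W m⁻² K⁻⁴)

T_eq ≈ 277 K

Energy balance: absorbed = emitted ⇒ πR²·S(1−A) = 4πR²·σT_eq⁴, so T_eq⁴ = S(1−A)/(4σ).
T_eq = [1700 × 0.79 / (4 × 5.67×10⁻⁸)]^(1/4) = (5.92×10⁹)^(1/4) = 277 K.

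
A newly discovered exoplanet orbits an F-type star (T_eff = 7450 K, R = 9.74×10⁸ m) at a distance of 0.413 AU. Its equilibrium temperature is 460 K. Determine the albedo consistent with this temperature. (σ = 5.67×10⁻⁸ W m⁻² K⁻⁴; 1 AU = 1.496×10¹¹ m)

d = 0.413 AU = 6.18×10¹⁰ m.
L = 4πR_⋆²σT_⋆⁴ = 4π(9.74×10⁸)² × 5.67×10⁻⁸ × (7450)⁴ = 2.08×10²⁷ W.
S = L/(4πd²) = 4.34×10⁴ W m⁻².
From T_eq⁴ = S(1−A)/(4σ): 1−A = 4σT_eq⁴/S.
1−A = 4 × 5.67×10⁻⁸ × (460)⁴ / 4.34×10⁴ = 0.234.

A ≈ 0.77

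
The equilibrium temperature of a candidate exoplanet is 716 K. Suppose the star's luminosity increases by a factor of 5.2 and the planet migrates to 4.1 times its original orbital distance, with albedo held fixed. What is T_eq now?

T_eq ∝ L^(1/4) · d^(−1/2).
T′ = 716 × 5.2^(1/4) / 4.1^(1/2) = 534 K.

T_eq ≈ 534 K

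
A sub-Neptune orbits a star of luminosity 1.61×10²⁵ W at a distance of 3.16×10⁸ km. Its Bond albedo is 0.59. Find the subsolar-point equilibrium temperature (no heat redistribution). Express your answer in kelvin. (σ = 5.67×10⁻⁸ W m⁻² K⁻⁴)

T_ss ≈ 98.1 K

d = 3.16×10⁸ km = 3.16×10¹¹ m.
Flux: S = L/(4πd²) = 1.61×10²⁵/(4π×(3.16×10¹¹)²) = 12.8 W m⁻².
At the subsolar point the surface absorbs S(1−A) and emits σT⁴ per unit area — no factor of 4, since only the local patch is in balance.
T = [12.8 × 0.41 / 5.67×10⁻⁸]^(1/4) = (9.28×10⁷)^(1/4) = 98.1 K.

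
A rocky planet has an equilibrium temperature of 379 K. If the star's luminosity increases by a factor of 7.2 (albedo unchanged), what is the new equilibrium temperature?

T_eq ≈ 621 K

T_eq ∝ L^(1/4) · d^(−1/2).
T′ = 379 × 7.2^(1/4) = 621 K.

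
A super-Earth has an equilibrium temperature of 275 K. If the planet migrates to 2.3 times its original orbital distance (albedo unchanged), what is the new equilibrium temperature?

T_eq ∝ L^(1/4) · d^(−1/2).
T′ = 275 / 2.3^(1/2) = 181 K.

T_eq ≈ 181 K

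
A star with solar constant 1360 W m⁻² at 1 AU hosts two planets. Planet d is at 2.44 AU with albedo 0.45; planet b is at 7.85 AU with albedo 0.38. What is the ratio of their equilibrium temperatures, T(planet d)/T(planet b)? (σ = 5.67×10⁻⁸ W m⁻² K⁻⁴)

T₁/T₂ ≈ 1.741

T_eq = [S₀(1−A)/(4σd²)]^(1/4), so T ∝ (1−A)^(1/4) / √d.
T₁ = [1360×0.55/(4×5.67×10⁻⁸×2.44²)]^(1/4) = 153.42 K.
T₂ = [1360×0.62/(4×5.67×10⁻⁸×7.85²)]^(1/4) = 88.13 K.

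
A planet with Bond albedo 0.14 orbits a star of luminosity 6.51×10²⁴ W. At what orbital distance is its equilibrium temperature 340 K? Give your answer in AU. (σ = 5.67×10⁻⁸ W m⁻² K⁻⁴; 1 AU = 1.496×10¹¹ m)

d ≈ 0.0810 AU

From T_eq⁴ = L(1−A)/(16πσd²): d = √[L(1−A)/(16πσT_eq⁴)].
d = √[6.51×10²⁴ × 0.86 / (16π × 5.67×10⁻⁸ × (340)⁴)] = 1.21×10¹⁰ m = 0.0810 AU.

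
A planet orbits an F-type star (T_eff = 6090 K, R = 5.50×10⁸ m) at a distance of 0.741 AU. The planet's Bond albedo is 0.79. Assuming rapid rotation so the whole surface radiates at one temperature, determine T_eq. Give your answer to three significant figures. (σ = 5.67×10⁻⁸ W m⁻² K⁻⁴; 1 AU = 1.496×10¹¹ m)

T_eq ≈ 205 K

d = 0.741 AU = 1.11×10¹¹ m.
L = 4πR_⋆²σT_⋆⁴ = 4π(5.50×10⁸)² × 5.67×10⁻⁸ × (6090)⁴ = 2.96×10²⁶ W.
S = L/(4πd²) = 1920 W m⁻².
Energy balance: absorbed = emitted ⇒ πR²·S(1−A) = 4πR²·σT_eq⁴, so T_eq⁴ = S(1−A)/(4σ).
T_eq = [1920 × 0.21 / (4 × 5.67×10⁻⁸)]^(1/4) = (1.78×10⁹)^(1/4) = 205 K.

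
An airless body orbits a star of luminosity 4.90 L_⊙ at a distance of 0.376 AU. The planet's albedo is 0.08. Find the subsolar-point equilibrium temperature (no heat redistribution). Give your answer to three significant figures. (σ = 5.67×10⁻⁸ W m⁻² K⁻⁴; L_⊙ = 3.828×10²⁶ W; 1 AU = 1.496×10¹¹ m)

d = 0.376 AU = 5.62×10¹⁰ m.
L = 4.90 × 3.828×10²⁶ = 1.88×10²⁷ W.
Flux: S = L/(4πd²) = 1.88×10²⁷/(4π×(5.62×10¹⁰)²) = 4.72×10⁴ W m⁻².
At the subsolar point the surface absorbs S(1−A) and emits σT⁴ per unit area — no factor of 4, since only the local patch is in balance.
T = [4.72×10⁴ × 0.92 / 5.67×10⁻⁸]^(1/4) = (7.65×10¹¹)^(1/4) = 935 K.

T_ss ≈ 935 K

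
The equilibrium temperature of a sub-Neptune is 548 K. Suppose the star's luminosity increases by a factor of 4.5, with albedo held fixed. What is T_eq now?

T_eq ≈ 798 K

T_eq ∝ L^(1/4) · d^(−1/2).
T′ = 548 × 4.5^(1/4) = 798 K.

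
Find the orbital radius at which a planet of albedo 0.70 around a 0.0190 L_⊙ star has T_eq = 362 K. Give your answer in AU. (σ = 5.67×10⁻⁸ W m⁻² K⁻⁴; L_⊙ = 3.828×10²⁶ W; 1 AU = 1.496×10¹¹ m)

d ≈ 0.0446 AU

L = 0.0190 × 3.828×10²⁶ = 7.27×10²⁴ W.
From T_eq⁴ = L(1−A)/(16πσd²): d = √[L(1−A)/(16πσT_eq⁴)].
d = √[7.27×10²⁴ × 0.30 / (16π × 5.67×10⁻⁸ × (362)⁴)] = 6.68×10⁹ m = 0.0446 AU.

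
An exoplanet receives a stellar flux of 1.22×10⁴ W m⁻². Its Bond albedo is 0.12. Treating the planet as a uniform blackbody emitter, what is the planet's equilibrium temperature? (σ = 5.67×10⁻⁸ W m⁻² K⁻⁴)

Energy balance: absorbed = emitted ⇒ πR²·S(1−A) = 4πR²·σT_eq⁴, so T_eq⁴ = S(1−A)/(4σ).
T_eq = [1.22×10⁴ × 0.88 / (4 × 5.67×10⁻⁸)]^(1/4) = (4.73×10¹⁰)^(1/4) = 466 K.

T_eq ≈ 466 K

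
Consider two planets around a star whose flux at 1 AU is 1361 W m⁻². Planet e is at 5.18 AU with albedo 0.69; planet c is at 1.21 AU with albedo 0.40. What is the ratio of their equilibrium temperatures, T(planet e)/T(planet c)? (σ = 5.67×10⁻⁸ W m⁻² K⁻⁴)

T₁/T₂ ≈ 0.410

T_eq = [S₀(1−A)/(4σd²)]^(1/4), so T ∝ (1−A)^(1/4) / √d.
T₁ = [1361×0.31/(4×5.67×10⁻⁸×5.18²)]^(1/4) = 91.25 K.
T₂ = [1361×0.60/(4×5.67×10⁻⁸×1.21²)]^(1/4) = 222.69 K.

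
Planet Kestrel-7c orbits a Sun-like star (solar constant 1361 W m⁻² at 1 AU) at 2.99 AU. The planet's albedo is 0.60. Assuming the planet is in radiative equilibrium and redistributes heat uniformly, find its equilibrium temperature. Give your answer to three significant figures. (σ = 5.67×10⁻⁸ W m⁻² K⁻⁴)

Flux at 2.99 AU: S = 1361/2.99² = 152 W m⁻².
Energy balance: absorbed = emitted ⇒ πR²·S(1−A) = 4πR²·σT_eq⁴, so T_eq⁴ = S(1−A)/(4σ).
T_eq = [152 × 0.40 / (4 × 5.67×10⁻⁸)]^(1/4) = (2.68×10⁸)^(1/4) = 128 K.

T_eq ≈ 128 K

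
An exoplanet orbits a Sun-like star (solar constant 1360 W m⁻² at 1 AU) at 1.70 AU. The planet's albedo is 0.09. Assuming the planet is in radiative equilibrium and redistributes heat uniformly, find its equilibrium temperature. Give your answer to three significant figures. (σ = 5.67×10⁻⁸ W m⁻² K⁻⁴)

T_eq ≈ 208 K

Flux at 1.70 AU: S = 1360/1.70² = 471 W m⁻².
Energy balance: absorbed = emitted ⇒ πR²·S(1−A) = 4πR²·σT_eq⁴, so T_eq⁴ = S(1−A)/(4σ).
T_eq = [471 × 0.91 / (4 × 5.67×10⁻⁸)]^(1/4) = (1.89×10⁹)^(1/4) = 208 K.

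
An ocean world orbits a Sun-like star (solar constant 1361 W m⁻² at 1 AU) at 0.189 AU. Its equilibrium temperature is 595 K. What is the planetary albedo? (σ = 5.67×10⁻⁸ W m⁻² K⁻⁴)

Flux at 0.189 AU: S = 1361/0.189² = 3.81×10⁴ W m⁻².
From T_eq⁴ = S(1−A)/(4σ): 1−A = 4σT_eq⁴/S.
1−A = 4 × 5.67×10⁻⁸ × (595)⁴ / 3.81×10⁴ = 0.746.

A ≈ 0.25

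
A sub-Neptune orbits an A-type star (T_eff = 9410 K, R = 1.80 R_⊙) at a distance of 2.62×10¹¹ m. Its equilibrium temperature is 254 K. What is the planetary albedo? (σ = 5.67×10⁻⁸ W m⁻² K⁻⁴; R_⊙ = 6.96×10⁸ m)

R_⋆ = 1.80 × 6.96×10⁸ = 1.25×10⁹ m.
L = 4πR_⋆²σT_⋆⁴ = 4π(1.25×10⁹)² × 5.67×10⁻⁸ × (9410)⁴ = 8.77×10²⁷ W.
S = L/(4πd²) = 1.02×10⁴ W m⁻².
From T_eq⁴ = S(1−A)/(4σ): 1−A = 4σT_eq⁴/S.
1−A = 4 × 5.67×10⁻⁸ × (254)⁴ / 1.02×10⁴ = 0.093.

A ≈ 0.91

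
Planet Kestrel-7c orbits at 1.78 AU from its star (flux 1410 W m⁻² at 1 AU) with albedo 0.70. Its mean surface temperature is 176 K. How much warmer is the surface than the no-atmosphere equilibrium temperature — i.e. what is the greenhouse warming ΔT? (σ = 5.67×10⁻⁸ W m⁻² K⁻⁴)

S = 1410/1.78² = 445.0 W m⁻².
T_eq = [S(1−A)/(4σ)]^(1/4) = [445.0×0.30/(4×5.67×10⁻⁸)]^(1/4) = 155.8 K.
ΔT = T_surf − T_eq = 176 − 155.8.

ΔT ≈ 20.2 K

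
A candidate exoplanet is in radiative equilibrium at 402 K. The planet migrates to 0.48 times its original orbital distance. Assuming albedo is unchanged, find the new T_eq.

T_eq ≈ 580 K

T_eq ∝ L^(1/4) · d^(−1/2).
T′ = 402 / 0.48^(1/2) = 580 K.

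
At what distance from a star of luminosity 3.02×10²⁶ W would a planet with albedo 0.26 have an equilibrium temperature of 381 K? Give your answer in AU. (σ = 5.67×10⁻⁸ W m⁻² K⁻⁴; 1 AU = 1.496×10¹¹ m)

From T_eq⁴ = L(1−A)/(16πσd²): d = √[L(1−A)/(16πσT_eq⁴)].
d = √[3.02×10²⁶ × 0.74 / (16π × 5.67×10⁻⁸ × (381)⁴)] = 6.10×10¹⁰ m = 0.408 AU.

d ≈ 0.408 AU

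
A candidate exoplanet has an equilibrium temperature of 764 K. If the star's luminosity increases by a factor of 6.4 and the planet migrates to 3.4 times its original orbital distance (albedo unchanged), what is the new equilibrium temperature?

T_eq ≈ 659 K

T_eq ∝ L^(1/4) · d^(−1/2).
T′ = 764 × 6.4^(1/4) / 3.4^(1/2) = 659 K.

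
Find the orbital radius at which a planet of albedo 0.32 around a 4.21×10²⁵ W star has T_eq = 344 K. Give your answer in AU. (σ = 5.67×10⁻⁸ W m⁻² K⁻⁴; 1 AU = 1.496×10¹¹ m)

d ≈ 0.179 AU

From T_eq⁴ = L(1−A)/(16πσd²): d = √[L(1−A)/(16πσT_eq⁴)].
d = √[4.21×10²⁵ × 0.68 / (16π × 5.67×10⁻⁸ × (344)⁴)] = 2.68×10¹⁰ m = 0.179 AU.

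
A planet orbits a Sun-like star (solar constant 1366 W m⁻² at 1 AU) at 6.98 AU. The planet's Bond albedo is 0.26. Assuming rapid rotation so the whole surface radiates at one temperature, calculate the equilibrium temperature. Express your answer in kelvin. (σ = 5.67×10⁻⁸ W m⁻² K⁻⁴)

Flux at 6.98 AU: S = 1366/6.98² = 28.0 W m⁻².
Energy balance: absorbed = emitted ⇒ πR²·S(1−A) = 4πR²·σT_eq⁴, so T_eq⁴ = S(1−A)/(4σ).
T_eq = [28.0 × 0.74 / (4 × 5.67×10⁻⁸)]^(1/4) = (9.15×10⁷)^(1/4) = 97.8 K.

T_eq ≈ 97.8 K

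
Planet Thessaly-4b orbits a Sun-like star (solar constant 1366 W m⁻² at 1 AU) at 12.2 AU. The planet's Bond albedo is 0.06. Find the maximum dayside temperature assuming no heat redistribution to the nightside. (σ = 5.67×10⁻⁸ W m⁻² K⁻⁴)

Flux at 12.2 AU: S = 1366/12.2² = 9.18 W m⁻².
With no redistribution each surface element balances locally: S(1−A) = σT⁴.
T = [9.18 × 0.94 / 5.67×10⁻⁸]^(1/4) = (1.52×10⁸)^(1/4) = 111 K.

T_ss ≈ 111 K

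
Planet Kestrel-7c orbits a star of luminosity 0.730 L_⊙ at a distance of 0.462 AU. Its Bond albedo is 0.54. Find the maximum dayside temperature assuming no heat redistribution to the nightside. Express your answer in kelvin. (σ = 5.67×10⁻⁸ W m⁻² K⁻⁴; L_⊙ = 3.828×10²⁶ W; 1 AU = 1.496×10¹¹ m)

d = 0.462 AU = 6.91×10¹⁰ m.
L = 0.730 × 3.828×10²⁶ = 2.79×10²⁶ W.
Flux: S = L/(4πd²) = 2.79×10²⁶/(4π×(6.91×10¹⁰)²) = 4660 W m⁻².
With no redistribution each surface element balances locally: S(1−A) = σT⁴.
T = [4660 × 0.46 / 5.67×10⁻⁸]^(1/4) = (3.78×10¹⁰)^(1/4) = 441 K.

T_ss ≈ 441 K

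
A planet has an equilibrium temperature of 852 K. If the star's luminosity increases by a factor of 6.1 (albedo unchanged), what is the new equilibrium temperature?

T_eq ≈ 1340 K

T_eq ∝ L^(1/4) · d^(−1/2).
T′ = 852 × 6.1^(1/4) = 1340 K.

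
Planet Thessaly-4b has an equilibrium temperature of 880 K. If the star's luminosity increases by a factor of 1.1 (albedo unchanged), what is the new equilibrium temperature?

T_eq ≈ 901 K

T_eq ∝ L^(1/4) · d^(−1/2).
T′ = 880 × 1.1^(1/4) = 901 K.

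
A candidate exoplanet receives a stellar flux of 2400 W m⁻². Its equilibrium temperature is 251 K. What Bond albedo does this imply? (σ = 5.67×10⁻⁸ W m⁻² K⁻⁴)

From T_eq⁴ = S(1−A)/(4σ): 1−A = 4σT_eq⁴/S.
1−A = 4 × 5.67×10⁻⁸ × (251)⁴ / 2400 = 0.375.

A ≈ 0.62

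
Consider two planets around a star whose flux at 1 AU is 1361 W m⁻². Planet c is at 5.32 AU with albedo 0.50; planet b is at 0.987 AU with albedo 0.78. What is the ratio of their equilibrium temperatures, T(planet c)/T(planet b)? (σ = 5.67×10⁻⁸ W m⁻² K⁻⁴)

T₁/T₂ ≈ 0.529

T_eq = [S₀(1−A)/(4σd²)]^(1/4), so T ∝ (1−A)^(1/4) / √d.
T₁ = [1361×0.50/(4×5.67×10⁻⁸×5.32²)]^(1/4) = 101.47 K.
T₂ = [1361×0.22/(4×5.67×10⁻⁸×0.987²)]^(1/4) = 191.87 K.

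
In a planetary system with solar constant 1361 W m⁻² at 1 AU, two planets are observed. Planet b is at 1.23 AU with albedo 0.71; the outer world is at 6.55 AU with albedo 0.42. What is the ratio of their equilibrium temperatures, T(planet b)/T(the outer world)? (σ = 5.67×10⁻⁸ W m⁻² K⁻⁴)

T_eq = [S₀(1−A)/(4σd²)]^(1/4), so T ∝ (1−A)^(1/4) / √d.
T₁ = [1361×0.29/(4×5.67×10⁻⁸×1.23²)]^(1/4) = 184.16 K.
T₂ = [1361×0.58/(4×5.67×10⁻⁸×6.55²)]^(1/4) = 94.91 K.

T₁/T₂ ≈ 1.940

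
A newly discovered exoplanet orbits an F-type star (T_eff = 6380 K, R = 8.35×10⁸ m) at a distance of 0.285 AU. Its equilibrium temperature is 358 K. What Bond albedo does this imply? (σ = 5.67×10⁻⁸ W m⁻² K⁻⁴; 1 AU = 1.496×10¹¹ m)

A ≈ 0.90

d = 0.285 AU = 4.26×10¹⁰ m.
L = 4πR_⋆²σT_⋆⁴ = 4π(8.35×10⁸)² × 5.67×10⁻⁸ × (6380)⁴ = 8.23×10²⁶ W.
S = L/(4πd²) = 3.60×10⁴ W m⁻².
From T_eq⁴ = S(1−A)/(4σ): 1−A = 4σT_eq⁴/S.
1−A = 4 × 5.67×10⁻⁸ × (358)⁴ / 3.60×10⁴ = 0.103.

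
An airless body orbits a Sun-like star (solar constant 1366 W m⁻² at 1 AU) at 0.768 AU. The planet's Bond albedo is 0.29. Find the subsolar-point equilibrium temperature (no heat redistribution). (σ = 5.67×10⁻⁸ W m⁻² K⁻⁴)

T_ss ≈ 413 K

Flux at 0.768 AU: S = 1366/0.768² = 2320 W m⁻².
At the subsolar point the surface absorbs S(1−A) and emits σT⁴ per unit area — no factor of 4, since only the local patch is in balance.
T = [2320 × 0.71 / 5.67×10⁻⁸]^(1/4) = (2.90×10¹⁰)^(1/4) = 413 K.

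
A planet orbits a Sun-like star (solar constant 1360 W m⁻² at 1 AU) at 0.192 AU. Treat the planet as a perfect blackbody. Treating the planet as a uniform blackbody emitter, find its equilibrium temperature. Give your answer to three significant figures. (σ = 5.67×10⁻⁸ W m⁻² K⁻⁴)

T_eq ≈ 635 K

Flux at 0.192 AU: S = 1360/0.192² = 3.69×10⁴ W m⁻².
Energy balance: absorbed = emitted ⇒ πR²·S(1−A) = 4πR²·σT_eq⁴, so T_eq⁴ = S(1−A)/(4σ).
T_eq = [3.69×10⁴ × 1.00 / (4 × 5.67×10⁻⁸)]^(1/4) = (1.63×10¹¹)^(1/4) = 635 K.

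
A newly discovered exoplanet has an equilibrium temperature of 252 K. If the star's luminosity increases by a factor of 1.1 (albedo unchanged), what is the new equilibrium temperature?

T_eq ≈ 258 K

T_eq ∝ L^(1/4) · d^(−1/2).
T′ = 252 × 1.1^(1/4) = 258 K.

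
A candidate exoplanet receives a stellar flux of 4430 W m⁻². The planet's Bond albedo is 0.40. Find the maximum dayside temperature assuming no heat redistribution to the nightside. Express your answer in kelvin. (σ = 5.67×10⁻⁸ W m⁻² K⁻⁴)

T_ss ≈ 465 K

With no redistribution each surface element balances locally: S(1−A) = σT⁴.
T = [4430 × 0.60 / 5.67×10⁻⁸]^(1/4) = (4.69×10¹⁰)^(1/4) = 465 K.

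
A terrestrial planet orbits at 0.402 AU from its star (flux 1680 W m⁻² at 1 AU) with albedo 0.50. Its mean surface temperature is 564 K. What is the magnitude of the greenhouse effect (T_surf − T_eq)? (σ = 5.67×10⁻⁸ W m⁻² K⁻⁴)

ΔT ≈ 174.9 K

S = 1680/0.402² = 1.040×10⁴ W m⁻².
T_eq = [S(1−A)/(4σ)]^(1/4) = [1.040×10⁴×0.50/(4×5.67×10⁻⁸)]^(1/4) = 389.1 K.
ΔT = T_surf − T_eq = 564 − 389.1.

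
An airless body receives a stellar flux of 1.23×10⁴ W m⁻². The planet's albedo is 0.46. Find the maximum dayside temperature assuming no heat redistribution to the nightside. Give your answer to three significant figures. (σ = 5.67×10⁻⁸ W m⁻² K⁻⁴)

T_ss ≈ 585 K

With no redistribution each surface element balances locally: S(1−A) = σT⁴.
T = [1.23×10⁴ × 0.54 / 5.67×10⁻⁸]^(1/4) = (1.17×10¹¹)^(1/4) = 585 K.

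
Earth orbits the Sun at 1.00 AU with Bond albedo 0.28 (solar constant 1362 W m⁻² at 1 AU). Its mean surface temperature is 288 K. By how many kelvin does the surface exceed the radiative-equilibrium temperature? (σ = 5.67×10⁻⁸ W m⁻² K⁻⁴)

ΔT ≈ 31.6 K

S = 1362/1.00² = 1362 W m⁻².
T_eq = [S(1−A)/(4σ)]^(1/4) = [1362×0.72/(4×5.67×10⁻⁸)]^(1/4) = 256.4 K.
ΔT = T_surf − T_eq = 288 − 256.4.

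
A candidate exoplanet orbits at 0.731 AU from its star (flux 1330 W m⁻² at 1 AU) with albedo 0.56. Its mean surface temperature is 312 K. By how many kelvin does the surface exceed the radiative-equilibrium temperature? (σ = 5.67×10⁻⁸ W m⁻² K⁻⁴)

S = 1330/0.731² = 2489 W m⁻².
T_eq = [S(1−A)/(4σ)]^(1/4) = [2489×0.44/(4×5.67×10⁻⁸)]^(1/4) = 263.6 K.
ΔT = T_surf − T_eq = 312 − 263.6.

ΔT ≈ 48.4 K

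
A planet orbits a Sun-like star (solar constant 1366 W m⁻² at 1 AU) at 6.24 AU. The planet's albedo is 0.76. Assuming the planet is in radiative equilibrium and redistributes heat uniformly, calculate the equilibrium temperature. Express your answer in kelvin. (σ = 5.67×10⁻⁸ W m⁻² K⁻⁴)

T_eq ≈ 78.1 K

Flux at 6.24 AU: S = 1366/6.24² = 35.1 W m⁻².
Energy balance: absorbed = emitted ⇒ πR²·S(1−A) = 4πR²·σT_eq⁴, so T_eq⁴ = S(1−A)/(4σ).
T_eq = [35.1 × 0.24 / (4 × 5.67×10⁻⁸)]^(1/4) = (3.71×10⁷)^(1/4) = 78.1 K.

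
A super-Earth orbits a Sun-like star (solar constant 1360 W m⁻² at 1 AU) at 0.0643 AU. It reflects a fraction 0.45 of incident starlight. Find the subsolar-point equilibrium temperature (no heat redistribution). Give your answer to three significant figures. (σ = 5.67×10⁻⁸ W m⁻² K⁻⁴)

T_ss ≈ 1340 K

Flux at 0.0643 AU: S = 1360/0.0643² = 3.29×10⁵ W m⁻².
At the subsolar point the surface absorbs S(1−A) and emits σT⁴ per unit area — no factor of 4, since only the local patch is in balance.
T = [3.29×10⁵ × 0.55 / 5.67×10⁻⁸]^(1/4) = (3.19×10¹²)^(1/4) = 1340 K.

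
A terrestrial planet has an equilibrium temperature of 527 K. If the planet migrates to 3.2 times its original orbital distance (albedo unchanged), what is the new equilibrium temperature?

T_eq ≈ 295 K

T_eq ∝ L^(1/4) · d^(−1/2).
T′ = 527 / 3.2^(1/2) = 295 K.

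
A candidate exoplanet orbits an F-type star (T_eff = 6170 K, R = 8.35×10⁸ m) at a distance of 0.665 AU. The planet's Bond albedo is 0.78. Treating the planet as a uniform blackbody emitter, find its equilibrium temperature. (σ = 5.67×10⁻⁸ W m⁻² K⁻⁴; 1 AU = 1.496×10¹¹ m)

T_eq ≈ 274 K

d = 0.665 AU = 9.95×10¹⁰ m.
L = 4πR_⋆²σT_⋆⁴ = 4π(8.35×10⁸)² × 5.67×10⁻⁸ × (6170)⁴ = 7.20×10²⁶ W.
S = L/(4πd²) = 5790 W m⁻².
Energy balance: absorbed = emitted ⇒ πR²·S(1−A) = 4πR²·σT_eq⁴, so T_eq⁴ = S(1−A)/(4σ).
T_eq = [5790 × 0.22 / (4 × 5.67×10⁻⁸)]^(1/4) = (5.62×10⁹)^(1/4) = 274 K.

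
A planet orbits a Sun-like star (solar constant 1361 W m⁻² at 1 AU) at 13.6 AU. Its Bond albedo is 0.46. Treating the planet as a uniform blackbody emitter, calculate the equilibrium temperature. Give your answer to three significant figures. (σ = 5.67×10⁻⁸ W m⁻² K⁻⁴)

Flux at 13.6 AU: S = 1361/13.6² = 7.36 W m⁻².
Energy balance: absorbed = emitted ⇒ πR²·S(1−A) = 4πR²·σT_eq⁴, so T_eq⁴ = S(1−A)/(4σ).
T_eq = [7.36 × 0.54 / (4 × 5.67×10⁻⁸)]^(1/4) = (1.75×10⁷)^(1/4) = 64.7 K.

T_eq ≈ 64.7 K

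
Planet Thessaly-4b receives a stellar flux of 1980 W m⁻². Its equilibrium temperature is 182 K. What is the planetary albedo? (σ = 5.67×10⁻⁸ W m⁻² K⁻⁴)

A ≈ 0.87

From T_eq⁴ = S(1−A)/(4σ): 1−A = 4σT_eq⁴/S.
1−A = 4 × 5.67×10⁻⁸ × (182)⁴ / 1980 = 0.126.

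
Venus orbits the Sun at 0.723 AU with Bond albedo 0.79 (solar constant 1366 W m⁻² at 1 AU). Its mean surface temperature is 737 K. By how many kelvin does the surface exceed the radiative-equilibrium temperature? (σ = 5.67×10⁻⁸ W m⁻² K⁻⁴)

ΔT ≈ 515.2 K

S = 1366/0.723² = 2613 W m⁻².
T_eq = [S(1−A)/(4σ)]^(1/4) = [2613×0.21/(4×5.67×10⁻⁸)]^(1/4) = 221.8 K.
ΔT = T_surf − T_eq = 737 − 221.8.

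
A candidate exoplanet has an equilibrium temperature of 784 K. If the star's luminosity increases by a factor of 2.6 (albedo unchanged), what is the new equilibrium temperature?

T_eq ∝ L^(1/4) · d^(−1/2).
T′ = 784 × 2.6^(1/4) = 996 K.

T_eq ≈ 996 K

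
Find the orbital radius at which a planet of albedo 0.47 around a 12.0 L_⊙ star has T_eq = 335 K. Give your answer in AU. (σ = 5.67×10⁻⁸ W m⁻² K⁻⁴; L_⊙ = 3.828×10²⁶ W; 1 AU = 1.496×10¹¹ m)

d ≈ 1.74 AU

L = 12.0 × 3.828×10²⁶ = 4.59×10²⁷ W.
From T_eq⁴ = L(1−A)/(16πσd²): d = √[L(1−A)/(16πσT_eq⁴)].
d = √[4.59×10²⁷ × 0.53 / (16π × 5.67×10⁻⁸ × (335)⁴)] = 2.60×10¹¹ m = 1.74 AU.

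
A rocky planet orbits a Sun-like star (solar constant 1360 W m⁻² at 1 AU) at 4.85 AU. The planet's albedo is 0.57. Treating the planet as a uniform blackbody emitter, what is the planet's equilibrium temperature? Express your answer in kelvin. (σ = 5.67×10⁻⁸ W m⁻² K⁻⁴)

Flux at 4.85 AU: S = 1360/4.85² = 57.8 W m⁻².
Energy balance: absorbed = emitted ⇒ πR²·S(1−A) = 4πR²·σT_eq⁴, so T_eq⁴ = S(1−A)/(4σ).
T_eq = [57.8 × 0.43 / (4 × 5.67×10⁻⁸)]^(1/4) = (1.10×10⁸)^(1/4) = 102 K.

T_eq ≈ 102 K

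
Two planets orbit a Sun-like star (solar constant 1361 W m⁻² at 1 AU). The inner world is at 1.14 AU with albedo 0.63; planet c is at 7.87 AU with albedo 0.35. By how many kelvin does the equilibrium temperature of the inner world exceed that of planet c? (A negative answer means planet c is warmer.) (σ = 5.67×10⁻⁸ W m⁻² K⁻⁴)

ΔT ≈ 114.2 K

T_eq = [S₀(1−A)/(4σd²)]^(1/4), so T ∝ (1−A)^(1/4) / √d.
T₁ = [1361×0.37/(4×5.67×10⁻⁸×1.14²)]^(1/4) = 203.31 K.
T₂ = [1361×0.65/(4×5.67×10⁻⁸×7.87²)]^(1/4) = 89.08 K.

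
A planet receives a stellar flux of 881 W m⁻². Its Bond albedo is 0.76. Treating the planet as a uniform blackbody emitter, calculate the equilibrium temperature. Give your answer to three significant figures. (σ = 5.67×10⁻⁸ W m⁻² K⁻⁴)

T_eq ≈ 175 K

Energy balance: absorbed = emitted ⇒ πR²·S(1−A) = 4πR²·σT_eq⁴, so T_eq⁴ = S(1−A)/(4σ).
T_eq = [881 × 0.24 / (4 × 5.67×10⁻⁸)]^(1/4) = (9.32×10⁸)^(1/4) = 175 K.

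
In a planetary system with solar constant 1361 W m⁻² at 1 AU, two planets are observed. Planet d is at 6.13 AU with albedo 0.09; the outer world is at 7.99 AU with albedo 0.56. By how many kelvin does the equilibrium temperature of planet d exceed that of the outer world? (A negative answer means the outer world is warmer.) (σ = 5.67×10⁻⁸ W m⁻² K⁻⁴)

T_eq = [S₀(1−A)/(4σd²)]^(1/4), so T ∝ (1−A)^(1/4) / √d.
T₁ = [1361×0.91/(4×5.67×10⁻⁸×6.13²)]^(1/4) = 109.80 K.
T₂ = [1361×0.44/(4×5.67×10⁻⁸×7.99²)]^(1/4) = 80.19 K.

ΔT ≈ 29.6 K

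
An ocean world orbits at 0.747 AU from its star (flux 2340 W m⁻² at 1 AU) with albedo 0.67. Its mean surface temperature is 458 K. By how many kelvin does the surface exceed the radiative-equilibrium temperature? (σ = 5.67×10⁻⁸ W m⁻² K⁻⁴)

ΔT ≈ 178.5 K

S = 2340/0.747² = 4193 W m⁻².
T_eq = [S(1−A)/(4σ)]^(1/4) = [4193×0.33/(4×5.67×10⁻⁸)]^(1/4) = 279.5 K.
ΔT = T_surf − T_eq = 458 − 279.5.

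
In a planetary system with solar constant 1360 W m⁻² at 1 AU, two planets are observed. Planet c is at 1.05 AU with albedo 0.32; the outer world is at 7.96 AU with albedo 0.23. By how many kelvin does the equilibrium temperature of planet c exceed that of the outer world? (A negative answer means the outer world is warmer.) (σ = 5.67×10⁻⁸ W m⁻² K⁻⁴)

ΔT ≈ 154.2 K

T_eq = [S₀(1−A)/(4σd²)]^(1/4), so T ∝ (1−A)^(1/4) / √d.
T₁ = [1360×0.68/(4×5.67×10⁻⁸×1.05²)]^(1/4) = 246.61 K.
T₂ = [1360×0.77/(4×5.67×10⁻⁸×7.96²)]^(1/4) = 92.39 K.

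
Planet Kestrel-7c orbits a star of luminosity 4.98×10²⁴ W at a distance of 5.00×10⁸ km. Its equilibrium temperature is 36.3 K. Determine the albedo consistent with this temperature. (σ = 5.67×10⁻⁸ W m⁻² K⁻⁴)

A ≈ 0.75

d = 5.00×10⁸ km = 5.00×10¹¹ m.
Flux: S = L/(4πd²) = 4.98×10²⁴/(4π×(5.00×10¹¹)²) = 1.59 W m⁻².
From T_eq⁴ = S(1−A)/(4σ): 1−A = 4σT_eq⁴/S.
1−A = 4 × 5.67×10⁻⁸ × (36.3)⁴ / 1.59 = 0.248.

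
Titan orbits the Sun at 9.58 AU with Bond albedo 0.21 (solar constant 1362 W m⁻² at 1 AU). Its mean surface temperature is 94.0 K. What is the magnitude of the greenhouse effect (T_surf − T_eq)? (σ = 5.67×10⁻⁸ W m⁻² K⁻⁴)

ΔT ≈ 9.2 K

S = 1362/9.58² = 14.84 W m⁻².
T_eq = [S(1−A)/(4σ)]^(1/4) = [14.84×0.79/(4×5.67×10⁻⁸)]^(1/4) = 84.8 K.
ΔT = T_surf − T_eq = 94 − 84.8.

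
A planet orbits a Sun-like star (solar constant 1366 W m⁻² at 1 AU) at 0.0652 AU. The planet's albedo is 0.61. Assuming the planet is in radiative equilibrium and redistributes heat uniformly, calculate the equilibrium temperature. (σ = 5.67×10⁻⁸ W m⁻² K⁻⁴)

Flux at 0.0652 AU: S = 1366/0.0652² = 3.21×10⁵ W m⁻².
Energy balance: absorbed = emitted ⇒ πR²·S(1−A) = 4πR²·σT_eq⁴, so T_eq⁴ = S(1−A)/(4σ).
T_eq = [3.21×10⁵ × 0.39 / (4 × 5.67×10⁻⁸)]^(1/4) = (5.53×10¹¹)^(1/4) = 862 K.

T_eq ≈ 862 K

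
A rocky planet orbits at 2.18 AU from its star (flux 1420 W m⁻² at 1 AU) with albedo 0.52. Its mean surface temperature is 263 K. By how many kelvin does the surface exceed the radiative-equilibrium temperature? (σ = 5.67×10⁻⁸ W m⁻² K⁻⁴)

ΔT ≈ 104.4 K

S = 1420/2.18² = 298.8 W m⁻².
T_eq = [S(1−A)/(4σ)]^(1/4) = [298.8×0.48/(4×5.67×10⁻⁸)]^(1/4) = 158.6 K.
ΔT = T_surf − T_eq = 263 − 158.6.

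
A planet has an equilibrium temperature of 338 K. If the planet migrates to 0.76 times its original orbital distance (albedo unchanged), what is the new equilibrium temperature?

T_eq ≈ 388 K

T_eq ∝ L^(1/4) · d^(−1/2).
T′ = 338 / 0.76^(1/2) = 388 K.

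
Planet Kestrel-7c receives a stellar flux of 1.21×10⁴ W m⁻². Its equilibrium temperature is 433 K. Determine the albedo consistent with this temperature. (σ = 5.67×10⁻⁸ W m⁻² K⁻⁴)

A ≈ 0.34

From T_eq⁴ = S(1−A)/(4σ): 1−A = 4σT_eq⁴/S.
1−A = 4 × 5.67×10⁻⁸ × (433)⁴ / 1.21×10⁴ = 0.659.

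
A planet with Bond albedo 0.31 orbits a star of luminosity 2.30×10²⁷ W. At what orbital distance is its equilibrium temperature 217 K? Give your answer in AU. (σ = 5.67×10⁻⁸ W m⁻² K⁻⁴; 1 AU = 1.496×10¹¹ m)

From T_eq⁴ = L(1−A)/(16πσd²): d = √[L(1−A)/(16πσT_eq⁴)].
d = √[2.30×10²⁷ × 0.69 / (16π × 5.67×10⁻⁸ × (217)⁴)] = 5.01×10¹¹ m = 3.35 AU.

d ≈ 3.35 AU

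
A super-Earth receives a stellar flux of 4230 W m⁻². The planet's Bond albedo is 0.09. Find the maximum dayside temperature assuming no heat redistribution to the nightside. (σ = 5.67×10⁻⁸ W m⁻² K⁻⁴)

T_ss ≈ 510 K

With no redistribution each surface element balances locally: S(1−A) = σT⁴.
T = [4230 × 0.91 / 5.67×10⁻⁸]^(1/4) = (6.79×10¹⁰)^(1/4) = 510 K.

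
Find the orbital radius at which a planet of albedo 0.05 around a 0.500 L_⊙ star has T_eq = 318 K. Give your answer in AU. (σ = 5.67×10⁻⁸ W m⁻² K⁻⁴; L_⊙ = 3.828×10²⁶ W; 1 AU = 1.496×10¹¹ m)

L = 0.500 × 3.828×10²⁶ = 1.91×10²⁶ W.
From T_eq⁴ = L(1−A)/(16πσd²): d = √[L(1−A)/(16πσT_eq⁴)].
d = √[1.91×10²⁶ × 0.95 / (16π × 5.67×10⁻⁸ × (318)⁴)] = 7.90×10¹⁰ m = 0.528 AU.

d ≈ 0.528 AU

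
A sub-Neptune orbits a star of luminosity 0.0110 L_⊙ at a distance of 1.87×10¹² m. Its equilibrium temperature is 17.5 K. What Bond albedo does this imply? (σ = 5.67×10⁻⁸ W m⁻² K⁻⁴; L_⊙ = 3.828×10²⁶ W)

L = 0.0110 × 3.828×10²⁶ = 4.21×10²⁴ W.
Flux: S = L/(4πd²) = 4.21×10²⁴/(4π×(1.87×10¹²)²) = 0.0958 W m⁻².
From T_eq⁴ = S(1−A)/(4σ): 1−A = 4σT_eq⁴/S.
1−A = 4 × 5.67×10⁻⁸ × (17.5)⁴ / 0.0958 = 0.222.

A ≈ 0.78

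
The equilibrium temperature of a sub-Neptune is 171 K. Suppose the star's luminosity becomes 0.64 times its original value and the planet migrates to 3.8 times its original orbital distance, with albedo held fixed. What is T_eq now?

T_eq ∝ L^(1/4) · d^(−1/2).
T′ = 171 × 0.64^(1/4) / 3.8^(1/2) = 78.5 K.

T_eq ≈ 78.5 K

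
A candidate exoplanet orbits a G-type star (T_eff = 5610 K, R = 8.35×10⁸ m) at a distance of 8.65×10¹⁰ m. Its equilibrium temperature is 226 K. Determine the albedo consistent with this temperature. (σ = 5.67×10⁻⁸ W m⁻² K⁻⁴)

L = 4πR_⋆²σT_⋆⁴ = 4π(8.35×10⁸)² × 5.67×10⁻⁸ × (5610)⁴ = 4.92×10²⁶ W.
S = L/(4πd²) = 5230 W m⁻².
From T_eq⁴ = S(1−A)/(4σ): 1−A = 4σT_eq⁴/S.
1−A = 4 × 5.67×10⁻⁸ × (226)⁴ / 5230 = 0.113.

A ≈ 0.89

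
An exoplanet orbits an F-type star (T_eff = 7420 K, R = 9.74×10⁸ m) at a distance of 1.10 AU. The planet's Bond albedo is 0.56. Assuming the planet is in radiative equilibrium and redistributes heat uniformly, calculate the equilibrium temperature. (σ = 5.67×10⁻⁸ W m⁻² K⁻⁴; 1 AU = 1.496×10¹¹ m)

d = 1.10 AU = 1.65×10¹¹ m.
L = 4πR_⋆²σT_⋆⁴ = 4π(9.74×10⁸)² × 5.67×10⁻⁸ × (7420)⁴ = 2.05×10²⁷ W.
S = L/(4πd²) = 6020 W m⁻².
Energy balance: absorbed = emitted ⇒ πR²·S(1−A) = 4πR²·σT_eq⁴, so T_eq⁴ = S(1−A)/(4σ).
T_eq = [6020 × 0.44 / (4 × 5.67×10⁻⁸)]^(1/4) = (1.17×10¹⁰)^(1/4) = 329 K.

T_eq ≈ 329 K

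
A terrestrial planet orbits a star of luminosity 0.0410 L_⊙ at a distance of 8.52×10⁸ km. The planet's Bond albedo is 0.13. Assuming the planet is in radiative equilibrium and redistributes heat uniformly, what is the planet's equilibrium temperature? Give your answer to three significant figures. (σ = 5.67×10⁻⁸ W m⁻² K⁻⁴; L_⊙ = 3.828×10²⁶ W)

d = 8.52×10⁸ km = 8.52×10¹¹ m.
L = 0.0410 × 3.828×10²⁶ = 1.57×10²⁵ W.
Flux: S = L/(4πd²) = 1.57×10²⁵/(4π×(8.52×10¹¹)²) = 1.72 W m⁻².
Energy balance: absorbed = emitted ⇒ πR²·S(1−A) = 4πR²·σT_eq⁴, so T_eq⁴ = S(1−A)/(4σ).
T_eq = [1.72 × 0.87 / (4 × 5.67×10⁻⁸)]^(1/4) = (6.60×10⁶)^(1/4) = 50.7 K.

T_eq ≈ 50.7 K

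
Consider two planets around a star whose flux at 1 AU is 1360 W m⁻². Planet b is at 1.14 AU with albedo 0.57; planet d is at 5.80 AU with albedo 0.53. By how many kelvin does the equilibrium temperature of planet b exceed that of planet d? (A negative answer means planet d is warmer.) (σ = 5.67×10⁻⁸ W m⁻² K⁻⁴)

ΔT ≈ 115.4 K

T_eq = [S₀(1−A)/(4σd²)]^(1/4), so T ∝ (1−A)^(1/4) / √d.
T₁ = [1360×0.43/(4×5.67×10⁻⁸×1.14²)]^(1/4) = 211.05 K.
T₂ = [1360×0.47/(4×5.67×10⁻⁸×5.80²)]^(1/4) = 95.67 K.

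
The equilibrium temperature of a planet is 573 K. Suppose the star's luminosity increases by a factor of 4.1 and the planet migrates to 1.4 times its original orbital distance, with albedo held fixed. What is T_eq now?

T_eq ∝ L^(1/4) · d^(−1/2).
T′ = 573 × 4.1^(1/4) / 1.4^(1/2) = 689 K.

T_eq ≈ 689 K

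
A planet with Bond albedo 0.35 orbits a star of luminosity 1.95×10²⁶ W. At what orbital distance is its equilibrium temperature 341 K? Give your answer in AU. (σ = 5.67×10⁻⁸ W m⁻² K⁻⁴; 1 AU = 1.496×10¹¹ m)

From T_eq⁴ = L(1−A)/(16πσd²): d = √[L(1−A)/(16πσT_eq⁴)].
d = √[1.95×10²⁶ × 0.65 / (16π × 5.67×10⁻⁸ × (341)⁴)] = 5.74×10¹⁰ m = 0.383 AU.

d ≈ 0.383 AU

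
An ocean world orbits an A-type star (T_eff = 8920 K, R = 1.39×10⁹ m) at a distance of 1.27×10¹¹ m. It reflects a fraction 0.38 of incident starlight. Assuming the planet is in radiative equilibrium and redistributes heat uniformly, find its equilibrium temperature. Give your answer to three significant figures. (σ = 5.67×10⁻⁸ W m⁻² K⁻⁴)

T_eq ≈ 586 K

L = 4πR_⋆²σT_⋆⁴ = 4π(1.39×10⁹)² × 5.67×10⁻⁸ × (8920)⁴ = 8.72×10²⁷ W.
S = L/(4πd²) = 4.30×10⁴ W m⁻².
Energy balance: absorbed = emitted ⇒ πR²·S(1−A) = 4πR²·σT_eq⁴, so T_eq⁴ = S(1−A)/(4σ).
T_eq = [4.30×10⁴ × 0.62 / (4 × 5.67×10⁻⁸)]^(1/4) = (1.18×10¹¹)^(1/4) = 586 K.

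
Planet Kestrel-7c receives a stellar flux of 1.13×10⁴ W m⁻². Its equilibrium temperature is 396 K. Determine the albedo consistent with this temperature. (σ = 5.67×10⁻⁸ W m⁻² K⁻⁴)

From T_eq⁴ = S(1−A)/(4σ): 1−A = 4σT_eq⁴/S.
1−A = 4 × 5.67×10⁻⁸ × (396)⁴ / 1.13×10⁴ = 0.494.

A ≈ 0.51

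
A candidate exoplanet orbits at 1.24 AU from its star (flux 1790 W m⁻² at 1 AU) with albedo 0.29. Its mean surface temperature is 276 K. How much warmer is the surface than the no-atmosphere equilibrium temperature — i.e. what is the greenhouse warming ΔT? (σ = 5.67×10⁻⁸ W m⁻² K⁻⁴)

S = 1790/1.24² = 1164 W m⁻².
T_eq = [S(1−A)/(4σ)]^(1/4) = [1164×0.71/(4×5.67×10⁻⁸)]^(1/4) = 245.7 K.
ΔT = T_surf − T_eq = 276 − 245.7.

ΔT ≈ 30.3 K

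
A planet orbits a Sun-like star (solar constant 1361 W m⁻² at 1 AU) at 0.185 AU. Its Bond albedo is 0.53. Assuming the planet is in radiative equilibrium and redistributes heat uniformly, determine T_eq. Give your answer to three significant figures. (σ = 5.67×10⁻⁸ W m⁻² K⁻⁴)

T_eq ≈ 536 K

Flux at 0.185 AU: S = 1361/0.185² = 3.98×10⁴ W m⁻².
Energy balance: absorbed = emitted ⇒ πR²·S(1−A) = 4πR²·σT_eq⁴, so T_eq⁴ = S(1−A)/(4σ).
T_eq = [3.98×10⁴ × 0.47 / (4 × 5.67×10⁻⁸)]^(1/4) = (8.24×10¹⁰)^(1/4) = 536 K.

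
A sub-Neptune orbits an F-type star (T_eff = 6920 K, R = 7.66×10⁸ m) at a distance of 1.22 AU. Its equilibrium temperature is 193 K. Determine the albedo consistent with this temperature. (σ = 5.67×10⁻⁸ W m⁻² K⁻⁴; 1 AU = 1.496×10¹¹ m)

d = 1.22 AU = 1.83×10¹¹ m.
L = 4πR_⋆²σT_⋆⁴ = 4π(7.66×10⁸)² × 5.67×10⁻⁸ × (6920)⁴ = 9.59×10²⁶ W.
S = L/(4πd²) = 2290 W m⁻².
From T_eq⁴ = S(1−A)/(4σ): 1−A = 4σT_eq⁴/S.
1−A = 4 × 5.67×10⁻⁸ × (193)⁴ / 2290 = 0.137.

A ≈ 0.86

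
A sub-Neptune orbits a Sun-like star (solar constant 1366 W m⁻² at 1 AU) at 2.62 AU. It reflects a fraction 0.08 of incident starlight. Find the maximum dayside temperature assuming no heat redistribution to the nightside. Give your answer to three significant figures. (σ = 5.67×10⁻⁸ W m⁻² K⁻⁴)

T_ss ≈ 238 K

Flux at 2.62 AU: S = 1366/2.62² = 199 W m⁻².
With no redistribution each surface element balances locally: S(1−A) = σT⁴.
T = [199 × 0.92 / 5.67×10⁻⁸]^(1/4) = (3.23×10⁹)^(1/4) = 238 K.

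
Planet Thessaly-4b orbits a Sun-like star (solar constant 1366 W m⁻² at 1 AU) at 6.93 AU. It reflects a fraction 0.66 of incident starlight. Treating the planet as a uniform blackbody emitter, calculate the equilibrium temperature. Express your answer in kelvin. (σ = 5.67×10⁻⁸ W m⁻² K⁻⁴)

T_eq ≈ 80.8 K

Flux at 6.93 AU: S = 1366/6.93² = 28.4 W m⁻².
Energy balance: absorbed = emitted ⇒ πR²·S(1−A) = 4πR²·σT_eq⁴, so T_eq⁴ = S(1−A)/(4σ).
T_eq = [28.4 × 0.34 / (4 × 5.67×10⁻⁸)]^(1/4) = (4.26×10⁷)^(1/4) = 80.8 K.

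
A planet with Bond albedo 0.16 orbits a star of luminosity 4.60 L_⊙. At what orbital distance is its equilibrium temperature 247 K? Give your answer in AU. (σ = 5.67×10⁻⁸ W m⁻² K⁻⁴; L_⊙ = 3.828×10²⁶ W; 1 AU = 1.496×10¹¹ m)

L = 4.60 × 3.828×10²⁶ = 1.76×10²⁷ W.
From T_eq⁴ = L(1−A)/(16πσd²): d = √[L(1−A)/(16πσT_eq⁴)].
d = √[1.76×10²⁷ × 0.84 / (16π × 5.67×10⁻⁸ × (247)⁴)] = 3.73×10¹¹ m = 2.50 AU.

d ≈ 2.50 AU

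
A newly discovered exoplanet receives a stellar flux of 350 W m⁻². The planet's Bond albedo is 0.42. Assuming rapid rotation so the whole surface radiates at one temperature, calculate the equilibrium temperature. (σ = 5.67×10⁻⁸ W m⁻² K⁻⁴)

T_eq ≈ 173 K

Energy balance: absorbed = emitted ⇒ πR²·S(1−A) = 4πR²·σT_eq⁴, so T_eq⁴ = S(1−A)/(4σ).
T_eq = [350 × 0.58 / (4 × 5.67×10⁻⁸)]^(1/4) = (8.95×10⁸)^(1/4) = 173 K.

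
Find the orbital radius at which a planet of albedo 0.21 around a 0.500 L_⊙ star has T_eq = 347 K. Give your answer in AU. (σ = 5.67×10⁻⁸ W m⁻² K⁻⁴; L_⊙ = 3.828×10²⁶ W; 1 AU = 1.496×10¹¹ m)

d ≈ 0.404 AU

L = 0.500 × 3.828×10²⁶ = 1.91×10²⁶ W.
From T_eq⁴ = L(1−A)/(16πσd²): d = √[L(1−A)/(16πσT_eq⁴)].
d = √[1.91×10²⁶ × 0.79 / (16π × 5.67×10⁻⁸ × (347)⁴)] = 6.05×10¹⁰ m = 0.404 AU.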